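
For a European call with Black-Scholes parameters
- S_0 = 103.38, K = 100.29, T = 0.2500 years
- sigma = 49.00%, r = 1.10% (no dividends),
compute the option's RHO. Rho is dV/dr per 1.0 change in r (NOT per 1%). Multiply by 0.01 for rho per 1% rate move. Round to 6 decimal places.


d1 = 0.2575837986; d2 = 0.0125837986
phi(d1) = 0.3859246098; exp(-qT) = 1.0000000000; exp(-rT) = 0.9972537778
N(d2) = 0.5050200768
Rho = K*T*exp(-rT)*N(d2) = 100.2900 * 0.2500 * 0.9972537778 * 0.5050200768 = 12.627343

Answer: Rho = 12.627343


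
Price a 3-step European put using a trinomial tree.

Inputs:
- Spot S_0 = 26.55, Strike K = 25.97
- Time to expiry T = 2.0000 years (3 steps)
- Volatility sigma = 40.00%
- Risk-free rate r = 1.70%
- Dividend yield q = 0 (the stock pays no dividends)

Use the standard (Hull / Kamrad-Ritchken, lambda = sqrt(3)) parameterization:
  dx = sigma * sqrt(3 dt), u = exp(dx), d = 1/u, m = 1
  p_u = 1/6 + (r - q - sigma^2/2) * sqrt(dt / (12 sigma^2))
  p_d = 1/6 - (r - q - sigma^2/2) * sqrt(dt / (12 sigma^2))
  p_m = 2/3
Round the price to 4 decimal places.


Answer: Price = V(0,0) = 4.6001

Derivation:
dt = T/N = 0.666667; dx = sigma*sqrt(3*dt) = 0.565685
u = exp(dx) = 1.760654; d = 1/u = 0.567971
p_u = 0.129544, p_m = 0.666667, p_d = 0.203790
Discount per step: exp(-r*dt) = 0.988731
Stock lattice S(k, j) with j the centered position index:
  k=0: S(0,+0) = 26.5500
  k=1: S(1,-1) = 15.0796; S(1,+0) = 26.5500; S(1,+1) = 46.7454
  k=2: S(2,-2) = 8.5648; S(2,-1) = 15.0796; S(2,+0) = 26.5500; S(2,+1) = 46.7454; S(2,+2) = 82.3024
  k=3: S(3,-3) = 4.8645; S(3,-2) = 8.5648; S(3,-1) = 15.0796; S(3,+0) = 26.5500; S(3,+1) = 46.7454; S(3,+2) = 82.3024; S(3,+3) = 144.9061
Terminal payoffs V(N, j) = max(K - S_T, 0):
  V(3,-3) = 21.105454; V(3,-2) = 17.405216; V(3,-1) = 10.890378; V(3,+0) = 0.000000; V(3,+1) = 0.000000; V(3,+2) = 0.000000; V(3,+3) = 0.000000
Backward induction: V(k, j) = exp(-r*dt) * [p_u * V(k+1, j+1) + p_m * V(k+1, j) + p_d * V(k+1, j-1)]
  V(2,-2) = exp(-r*dt) * [p_u*10.890378 + p_m*17.405216 + p_d*21.105454] = 17.120199
  V(2,-1) = exp(-r*dt) * [p_u*0.000000 + p_m*10.890378 + p_d*17.405216] = 10.685466
  V(2,+0) = exp(-r*dt) * [p_u*0.000000 + p_m*0.000000 + p_d*10.890378] = 2.194337
  V(2,+1) = exp(-r*dt) * [p_u*0.000000 + p_m*0.000000 + p_d*0.000000] = 0.000000
  V(2,+2) = exp(-r*dt) * [p_u*0.000000 + p_m*0.000000 + p_d*0.000000] = 0.000000
  V(1,-1) = exp(-r*dt) * [p_u*2.194337 + p_m*10.685466 + p_d*17.120199] = 10.774027
  V(1,+0) = exp(-r*dt) * [p_u*0.000000 + p_m*2.194337 + p_d*10.685466] = 3.599454
  V(1,+1) = exp(-r*dt) * [p_u*0.000000 + p_m*0.000000 + p_d*2.194337] = 0.442144
  V(0,+0) = exp(-r*dt) * [p_u*0.442144 + p_m*3.599454 + p_d*10.774027] = 4.600118


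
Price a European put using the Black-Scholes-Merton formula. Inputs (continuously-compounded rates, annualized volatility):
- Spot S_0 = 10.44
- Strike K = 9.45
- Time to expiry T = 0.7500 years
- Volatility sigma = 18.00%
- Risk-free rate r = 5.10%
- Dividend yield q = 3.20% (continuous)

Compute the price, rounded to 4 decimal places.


Answer: Price = 0.2032

Derivation:
d1 = (ln(S/K) + (r - q + 0.5*sigma^2) * T) / (sigma * sqrt(T)) = 0.80848181
d2 = d1 - sigma * sqrt(T) = 0.65259723
exp(-rT) = 0.96247229; exp(-qT) = 0.97628571
P = K * exp(-rT) * N(-d2) - S_0 * exp(-qT) * N(-d1)
N(-d1) = 0.20940664; N(-d2) = 0.25700798
P = 9.4500 * 0.96247229 * 0.25700798 - 10.4400 * 0.97628571 * 0.20940664 = 0.2032


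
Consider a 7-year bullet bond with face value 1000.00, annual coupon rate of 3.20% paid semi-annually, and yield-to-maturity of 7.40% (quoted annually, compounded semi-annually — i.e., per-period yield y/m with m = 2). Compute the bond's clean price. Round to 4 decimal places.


Coupon per period c = face * coupon_rate / m = 16.000000
Periods per year m = 2; per-period yield y/m = 0.037000
Number of cashflows N = 14
Cashflows (t years, CF_t, discount factor 1/(1+y/m)^(m*t), PV):
  t = 0.5000: CF_t = 16.000000, DF = 0.964320, PV = 15.429122
  t = 1.0000: CF_t = 16.000000, DF = 0.929913, PV = 14.878614
  t = 1.5000: CF_t = 16.000000, DF = 0.896734, PV = 14.347747
  t = 2.0000: CF_t = 16.000000, DF = 0.864739, PV = 13.835822
  t = 2.5000: CF_t = 16.000000, DF = 0.833885, PV = 13.342162
  t = 3.0000: CF_t = 16.000000, DF = 0.804132, PV = 12.866115
  t = 3.5000: CF_t = 16.000000, DF = 0.775441, PV = 12.407054
  t = 4.0000: CF_t = 16.000000, DF = 0.747773, PV = 11.964373
  t = 4.5000: CF_t = 16.000000, DF = 0.721093, PV = 11.537486
  t = 5.0000: CF_t = 16.000000, DF = 0.695364, PV = 11.125830
  t = 5.5000: CF_t = 16.000000, DF = 0.670554, PV = 10.728862
  t = 6.0000: CF_t = 16.000000, DF = 0.646629, PV = 10.346058
  t = 6.5000: CF_t = 16.000000, DF = 0.623557, PV = 9.976912
  t = 7.0000: CF_t = 1016.000000, DF = 0.601309, PV = 610.929531
Price P = sum_t PV_t = 773.715688

Answer: Price = 773.7157


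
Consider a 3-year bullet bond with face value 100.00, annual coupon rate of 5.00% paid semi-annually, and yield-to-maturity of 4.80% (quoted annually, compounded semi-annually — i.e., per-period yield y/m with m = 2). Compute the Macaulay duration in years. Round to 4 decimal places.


Answer: Macaulay duration = 2.8235 years

Derivation:
Coupon per period c = face * coupon_rate / m = 2.500000
Periods per year m = 2; per-period yield y/m = 0.024000
Number of cashflows N = 6
Cashflows (t years, CF_t, discount factor 1/(1+y/m)^(m*t), PV):
  t = 0.5000: CF_t = 2.500000, DF = 0.976562, PV = 2.441406
  t = 1.0000: CF_t = 2.500000, DF = 0.953674, PV = 2.384186
  t = 1.5000: CF_t = 2.500000, DF = 0.931323, PV = 2.328306
  t = 2.0000: CF_t = 2.500000, DF = 0.909495, PV = 2.273737
  t = 2.5000: CF_t = 2.500000, DF = 0.888178, PV = 2.220446
  t = 3.0000: CF_t = 102.500000, DF = 0.867362, PV = 88.904578
Price P = sum_t PV_t = 100.552659
Macaulay numerator sum_t t * PV_t:
  t * PV_t at t = 0.5000: 1.220703
  t * PV_t at t = 1.0000: 2.384186
  t * PV_t at t = 1.5000: 3.492460
  t * PV_t at t = 2.0000: 4.547474
  t * PV_t at t = 2.5000: 5.551115
  t * PV_t at t = 3.0000: 266.713734
Macaulay duration D = (sum_t t * PV_t) / P = 283.909672 / 100.552659 = 2.823492


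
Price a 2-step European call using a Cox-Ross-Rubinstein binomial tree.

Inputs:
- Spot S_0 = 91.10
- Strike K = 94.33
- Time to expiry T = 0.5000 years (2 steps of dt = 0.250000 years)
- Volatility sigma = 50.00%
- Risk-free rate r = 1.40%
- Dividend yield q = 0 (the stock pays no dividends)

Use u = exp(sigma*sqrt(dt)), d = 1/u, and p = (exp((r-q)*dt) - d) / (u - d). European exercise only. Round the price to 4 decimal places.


dt = T/N = 0.250000
u = exp(sigma*sqrt(dt)) = 1.284025; d = 1/u = 0.778801
p = (exp((r-q)*dt) - d) / (u - d) = 0.444763
Discount per step: exp(-r*dt) = 0.996506
Stock lattice S(k, i) with i counting down-moves:
  k=0: S(0,0) = 91.1000
  k=1: S(1,0) = 116.9747; S(1,1) = 70.9488
  k=2: S(2,0) = 150.1985; S(2,1) = 91.1000; S(2,2) = 55.2549
Terminal payoffs V(N, i) = max(S_T - K, 0):
  V(2,0) = 55.868508; V(2,1) = 0.000000; V(2,2) = 0.000000
Backward induction: V(k, i) = exp(-r*dt) * [p * V(k+1, i) + (1-p) * V(k+1, i+1)].
  V(1,0) = exp(-r*dt) * [p*55.868508 + (1-p)*0.000000] = 24.761442
  V(1,1) = exp(-r*dt) * [p*0.000000 + (1-p)*0.000000] = 0.000000
  V(0,0) = exp(-r*dt) * [p*24.761442 + (1-p)*0.000000] = 10.974501

Answer: Price = V(0,0) = 10.9745


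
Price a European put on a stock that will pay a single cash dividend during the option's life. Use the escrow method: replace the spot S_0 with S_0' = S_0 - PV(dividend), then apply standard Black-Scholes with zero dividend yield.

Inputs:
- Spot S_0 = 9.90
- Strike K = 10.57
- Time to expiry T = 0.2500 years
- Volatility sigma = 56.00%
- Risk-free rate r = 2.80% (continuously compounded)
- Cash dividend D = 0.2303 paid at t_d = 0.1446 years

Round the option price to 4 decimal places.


Answer: Price = 1.5829

Derivation:
PV(D) = D * exp(-r * t_d) = 0.2303 * 0.99595939 = 0.22936945
S_0' = S_0 - PV(D) = 9.9000 - 0.22936945 = 9.67063055
d1 = (ln(S_0'/K) + (r + sigma^2/2)*T) / (sigma*sqrt(T)) = -0.15259388
d2 = d1 - sigma*sqrt(T) = -0.43259388
exp(-rT) = 0.99302444
N(-d1) = 0.56064072; N(-d2) = 0.66734508
P = K * exp(-rT) * N(-d2) - S_0' * N(-d1) = 10.5700 * 0.99302444 * 0.66734508 - 9.67063055 * 0.56064072 = 1.5829


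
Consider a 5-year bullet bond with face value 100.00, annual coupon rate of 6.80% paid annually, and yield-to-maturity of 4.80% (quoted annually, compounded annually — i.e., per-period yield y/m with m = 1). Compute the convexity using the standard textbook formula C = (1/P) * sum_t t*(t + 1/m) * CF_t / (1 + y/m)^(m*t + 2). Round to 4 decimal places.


Answer: Convexity = 23.1858

Derivation:
Coupon per period c = face * coupon_rate / m = 6.800000
Periods per year m = 1; per-period yield y/m = 0.048000
Number of cashflows N = 5
Cashflows (t years, CF_t, discount factor 1/(1+y/m)^(m*t), PV):
  t = 1.0000: CF_t = 6.800000, DF = 0.954198, PV = 6.488550
  t = 2.0000: CF_t = 6.800000, DF = 0.910495, PV = 6.191364
  t = 3.0000: CF_t = 6.800000, DF = 0.868793, PV = 5.907790
  t = 4.0000: CF_t = 6.800000, DF = 0.829001, PV = 5.637204
  t = 5.0000: CF_t = 106.800000, DF = 0.791031, PV = 84.482127
Price P = sum_t PV_t = 108.707035
Convexity numerator sum_t t*(t + 1/m) * CF_t / (1+y/m)^(m*t + 2):
  t = 1.0000: term = 11.815580
  t = 2.0000: term = 33.823226
  t = 3.0000: term = 64.548142
  t = 4.0000: term = 102.652898
  t = 5.0000: term = 2307.615933
Convexity = (1/P) * sum = 2520.455779 / 108.707035 = 23.185765


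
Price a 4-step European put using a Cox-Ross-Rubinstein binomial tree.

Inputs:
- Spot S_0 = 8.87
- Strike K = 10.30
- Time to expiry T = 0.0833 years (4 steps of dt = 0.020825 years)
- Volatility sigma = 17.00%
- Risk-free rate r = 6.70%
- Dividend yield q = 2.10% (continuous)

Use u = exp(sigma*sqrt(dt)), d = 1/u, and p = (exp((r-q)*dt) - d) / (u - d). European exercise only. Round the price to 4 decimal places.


dt = T/N = 0.020825
u = exp(sigma*sqrt(dt)) = 1.024836; d = 1/u = 0.975766
p = (exp((r-q)*dt) - d) / (u - d) = 0.513399
Discount per step: exp(-r*dt) = 0.998606
Stock lattice S(k, i) with i counting down-moves:
  k=0: S(0,0) = 8.8700
  k=1: S(1,0) = 9.0903; S(1,1) = 8.6550
  k=2: S(2,0) = 9.3161; S(2,1) = 8.8700; S(2,2) = 8.4453
  k=3: S(3,0) = 9.5474; S(3,1) = 9.0903; S(3,2) = 8.6550; S(3,3) = 8.2406
  k=4: S(4,0) = 9.7846; S(4,1) = 9.3161; S(4,2) = 8.8700; S(4,3) = 8.4453; S(4,4) = 8.0409
Terminal payoffs V(N, i) = max(K - S_T, 0):
  V(4,0) = 0.515449; V(4,1) = 0.983940; V(4,2) = 1.430000; V(4,3) = 1.854702; V(4,4) = 2.259069
Backward induction: V(k, i) = exp(-r*dt) * [p * V(k+1, i) + (1-p) * V(k+1, i+1)].
  V(3,0) = exp(-r*dt) * [p*0.515449 + (1-p)*0.983940] = 0.742381
  V(3,1) = exp(-r*dt) * [p*0.983940 + (1-p)*1.430000] = 1.199319
  V(3,2) = exp(-r*dt) * [p*1.430000 + (1-p)*1.854702] = 1.634379
  V(3,3) = exp(-r*dt) * [p*1.854702 + (1-p)*2.259069] = 2.048607
  V(2,0) = exp(-r*dt) * [p*0.742381 + (1-p)*1.199319] = 0.963382
  V(2,1) = exp(-r*dt) * [p*1.199319 + (1-p)*1.634379] = 1.409052
  V(2,2) = exp(-r*dt) * [p*1.634379 + (1-p)*2.048607] = 1.833383
  V(1,0) = exp(-r*dt) * [p*0.963382 + (1-p)*1.409052] = 1.178600
  V(1,1) = exp(-r*dt) * [p*1.409052 + (1-p)*1.833383] = 1.613279
  V(0,0) = exp(-r*dt) * [p*1.178600 + (1-p)*1.613279] = 1.388178

Answer: Price = V(0,0) = 1.3882


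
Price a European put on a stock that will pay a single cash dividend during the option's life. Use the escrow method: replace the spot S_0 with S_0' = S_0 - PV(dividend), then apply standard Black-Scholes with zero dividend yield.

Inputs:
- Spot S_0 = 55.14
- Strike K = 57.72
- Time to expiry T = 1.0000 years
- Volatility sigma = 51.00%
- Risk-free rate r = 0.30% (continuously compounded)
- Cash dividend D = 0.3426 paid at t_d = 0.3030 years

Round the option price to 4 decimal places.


PV(D) = D * exp(-r * t_d) = 0.3426 * 0.99909141 = 0.34228872
S_0' = S_0 - PV(D) = 55.1400 - 0.34228872 = 54.79771128
d1 = (ln(S_0'/K) + (r + sigma^2/2)*T) / (sigma*sqrt(T)) = 0.15900920
d2 = d1 - sigma*sqrt(T) = -0.35099080
exp(-rT) = 0.99700450
N(-d1) = 0.43683081; N(-d2) = 0.63720237
P = K * exp(-rT) * N(-d2) - S_0' * N(-d1) = 57.7200 * 0.99700450 * 0.63720237 - 54.79771128 * 0.43683081 = 12.7318

Answer: Price = 12.7318


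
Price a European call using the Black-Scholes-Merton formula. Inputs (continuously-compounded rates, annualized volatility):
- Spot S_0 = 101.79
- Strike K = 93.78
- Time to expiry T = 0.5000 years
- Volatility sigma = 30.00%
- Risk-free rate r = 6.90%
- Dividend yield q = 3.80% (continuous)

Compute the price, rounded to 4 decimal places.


d1 = (ln(S/K) + (r - q + 0.5*sigma^2) * T) / (sigma * sqrt(T)) = 0.56549806
d2 = d1 - sigma * sqrt(T) = 0.35336603
exp(-rT) = 0.96608834; exp(-qT) = 0.98117936
C = S_0 * exp(-qT) * N(d1) - K * exp(-rT) * N(d2)
N(d1) = 0.71413248; N(d2) = 0.63809297
C = 101.7900 * 0.98117936 * 0.71413248 - 93.7800 * 0.96608834 * 0.63809297 = 13.5124

Answer: Price = 13.5124


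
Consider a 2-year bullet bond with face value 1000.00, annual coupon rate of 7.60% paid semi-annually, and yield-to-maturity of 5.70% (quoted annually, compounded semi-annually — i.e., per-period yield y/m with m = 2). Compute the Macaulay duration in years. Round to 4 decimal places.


Answer: Macaulay duration = 1.8949 years

Derivation:
Coupon per period c = face * coupon_rate / m = 38.000000
Periods per year m = 2; per-period yield y/m = 0.028500
Number of cashflows N = 4
Cashflows (t years, CF_t, discount factor 1/(1+y/m)^(m*t), PV):
  t = 0.5000: CF_t = 38.000000, DF = 0.972290, PV = 36.947010
  t = 1.0000: CF_t = 38.000000, DF = 0.945347, PV = 35.923199
  t = 1.5000: CF_t = 38.000000, DF = 0.919152, PV = 34.927758
  t = 2.0000: CF_t = 1038.000000, DF = 0.893682, PV = 927.641500
Price P = sum_t PV_t = 1035.439467
Macaulay numerator sum_t t * PV_t:
  t * PV_t at t = 0.5000: 18.473505
  t * PV_t at t = 1.0000: 35.923199
  t * PV_t at t = 1.5000: 52.391637
  t * PV_t at t = 2.0000: 1855.283000
Macaulay duration D = (sum_t t * PV_t) / P = 1962.071341 / 1035.439467 = 1.894917


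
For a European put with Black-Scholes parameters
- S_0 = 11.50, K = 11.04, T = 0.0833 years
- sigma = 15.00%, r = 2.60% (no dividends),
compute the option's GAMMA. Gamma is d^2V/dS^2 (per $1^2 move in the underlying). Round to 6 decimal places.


Answer: Gamma = 0.478919

Derivation:
d1 = 1.0146055058; d2 = 0.9713128967
phi(d1) = 0.2384368701; exp(-qT) = 1.0000000000; exp(-rT) = 0.9978365437
Gamma = exp(-qT) * phi(d1) / (S * sigma * sqrt(T)) = 1.0000000000 * 0.2384368701 / (11.5000 * 0.1500 * 0.2886173938) = 0.478919


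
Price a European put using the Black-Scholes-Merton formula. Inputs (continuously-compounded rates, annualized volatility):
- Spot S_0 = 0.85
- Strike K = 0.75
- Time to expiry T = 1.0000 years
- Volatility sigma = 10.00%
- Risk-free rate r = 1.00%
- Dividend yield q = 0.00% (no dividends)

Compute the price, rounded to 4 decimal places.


d1 = (ln(S/K) + (r - q + 0.5*sigma^2) * T) / (sigma * sqrt(T)) = 1.40163143
d2 = d1 - sigma * sqrt(T) = 1.30163143
exp(-rT) = 0.99004983; exp(-qT) = 1.00000000
P = K * exp(-rT) * N(-d2) - S_0 * exp(-qT) * N(-d1)
N(-d1) = 0.08051267; N(-d2) = 0.09652121
P = 0.7500 * 0.99004983 * 0.09652121 - 0.8500 * 1.00000000 * 0.08051267 = 0.0032

Answer: Price = 0.0032


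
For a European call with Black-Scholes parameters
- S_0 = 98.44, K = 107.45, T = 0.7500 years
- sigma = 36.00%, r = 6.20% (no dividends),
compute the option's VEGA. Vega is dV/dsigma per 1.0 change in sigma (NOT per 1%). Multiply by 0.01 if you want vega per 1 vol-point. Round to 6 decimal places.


Answer: Vega = 34.000548

Derivation:
d1 = 0.0241255511; d2 = -0.2876435943
phi(d1) = 0.3988261967; exp(-qT) = 1.0000000000; exp(-rT) = 0.9545645606
Vega = S * exp(-qT) * phi(d1) * sqrt(T) = 98.4400 * 1.0000000000 * 0.3988261967 * 0.8660254038 = 34.000548


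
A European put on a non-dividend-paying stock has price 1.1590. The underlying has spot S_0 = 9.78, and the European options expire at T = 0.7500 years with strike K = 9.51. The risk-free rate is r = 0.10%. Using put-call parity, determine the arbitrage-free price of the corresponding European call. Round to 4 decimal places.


Put-call parity: C - P = S_0 * exp(-qT) - K * exp(-rT).
S_0 * exp(-qT) = 9.7800 * 1.00000000 = 9.78000000
K * exp(-rT) = 9.5100 * 0.99925028 = 9.50287017
C = P + S*exp(-qT) - K*exp(-rT)
C = 1.1590 + 9.78000000 - 9.50287017 = 1.4361

Answer: Call price = 1.4361


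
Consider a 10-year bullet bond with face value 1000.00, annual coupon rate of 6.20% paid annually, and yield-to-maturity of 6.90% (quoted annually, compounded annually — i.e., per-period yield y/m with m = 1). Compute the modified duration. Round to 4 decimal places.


Answer: Modified duration = 7.1820

Derivation:
Coupon per period c = face * coupon_rate / m = 62.000000
Periods per year m = 1; per-period yield y/m = 0.069000
Number of cashflows N = 10
Cashflows (t years, CF_t, discount factor 1/(1+y/m)^(m*t), PV):
  t = 1.0000: CF_t = 62.000000, DF = 0.935454, PV = 57.998129
  t = 2.0000: CF_t = 62.000000, DF = 0.875074, PV = 54.254564
  t = 3.0000: CF_t = 62.000000, DF = 0.818591, PV = 50.752633
  t = 4.0000: CF_t = 62.000000, DF = 0.765754, PV = 47.476738
  t = 5.0000: CF_t = 62.000000, DF = 0.716327, PV = 44.412290
  t = 6.0000: CF_t = 62.000000, DF = 0.670091, PV = 41.545640
  t = 7.0000: CF_t = 62.000000, DF = 0.626839, PV = 38.864023
  t = 8.0000: CF_t = 62.000000, DF = 0.586379, PV = 36.355494
  t = 9.0000: CF_t = 62.000000, DF = 0.548530, PV = 34.008881
  t = 10.0000: CF_t = 1062.000000, DF = 0.513125, PV = 544.938466
Price P = sum_t PV_t = 950.606857
First compute Macaulay numerator sum_t t * PV_t:
  t * PV_t at t = 1.0000: 57.998129
  t * PV_t at t = 2.0000: 108.509128
  t * PV_t at t = 3.0000: 152.257898
  t * PV_t at t = 4.0000: 189.906951
  t * PV_t at t = 5.0000: 222.061448
  t * PV_t at t = 6.0000: 249.273843
  t * PV_t at t = 7.0000: 272.048160
  t * PV_t at t = 8.0000: 290.843950
  t * PV_t at t = 9.0000: 306.079929
  t * PV_t at t = 10.0000: 5449.384657
Macaulay duration D = 7298.364093 / 950.606857 = 7.677584
Modified duration = D / (1 + y/m) = 7.677584 / (1 + 0.069000) = 7.182024


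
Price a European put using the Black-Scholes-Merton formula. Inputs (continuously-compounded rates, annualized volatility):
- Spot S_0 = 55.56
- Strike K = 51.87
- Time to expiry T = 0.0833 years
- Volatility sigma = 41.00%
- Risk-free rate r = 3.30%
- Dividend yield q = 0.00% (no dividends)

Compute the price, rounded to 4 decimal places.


Answer: Price = 1.0621

Derivation:
d1 = (ln(S/K) + (r - q + 0.5*sigma^2) * T) / (sigma * sqrt(T)) = 0.66315489
d2 = d1 - sigma * sqrt(T) = 0.54482176
exp(-rT) = 0.99725487; exp(-qT) = 1.00000000
P = K * exp(-rT) * N(-d2) - S_0 * exp(-qT) * N(-d1)
N(-d1) = 0.25361568; N(-d2) = 0.29293806
P = 51.8700 * 0.99725487 * 0.29293806 - 55.5600 * 1.00000000 * 0.25361568 = 1.0621


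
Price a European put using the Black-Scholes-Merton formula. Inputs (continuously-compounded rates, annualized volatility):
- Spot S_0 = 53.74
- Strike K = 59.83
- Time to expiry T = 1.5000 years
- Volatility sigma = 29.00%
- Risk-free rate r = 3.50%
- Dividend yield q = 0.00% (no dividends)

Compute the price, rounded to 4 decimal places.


Answer: Price = 9.3950

Derivation:
d1 = (ln(S/K) + (r - q + 0.5*sigma^2) * T) / (sigma * sqrt(T)) = 0.02315865
d2 = d1 - sigma * sqrt(T) = -0.33201737
exp(-rT) = 0.94885432; exp(-qT) = 1.00000000
P = K * exp(-rT) * N(-d2) - S_0 * exp(-qT) * N(-d1)
N(-d1) = 0.49076186; N(-d2) = 0.63006193
P = 59.8300 * 0.94885432 * 0.63006193 - 53.7400 * 1.00000000 * 0.49076186 = 9.3950


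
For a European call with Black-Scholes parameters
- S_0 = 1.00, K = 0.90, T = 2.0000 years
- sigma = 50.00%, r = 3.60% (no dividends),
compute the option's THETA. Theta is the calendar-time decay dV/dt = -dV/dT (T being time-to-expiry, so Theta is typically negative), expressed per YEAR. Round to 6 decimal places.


Answer: Theta = -0.072592

Derivation:
d1 = 0.6043790373; d2 = -0.1027277439
phi(d1) = 0.3323470437; exp(-qT) = 1.0000000000; exp(-rT) = 0.9305308958
Theta = -S*exp(-qT)*phi(d1)*sigma/(2*sqrt(T)) - r*K*exp(-rT)*N(d2) + q*S*exp(-qT)*N(d1)
N(d1) = 0.7272041653; N(d2) = 0.4590895268; sqrt(T) = 1.4142135624
Term 1 = -1.0000 * 1.0000000000 * 0.3323470437 * 0.5000 / (2 * 1.4142135624) = -0.0587512121
Term 2 = -0.0360 * 0.9000 * 0.9305308958 * 0.4590895268 = -0.0138411824
Term 3 = 0 (no dividend yield, q = 0)
Theta = -0.0587512121 + (-0.0138411824) + (0.0000000000) = -0.072592


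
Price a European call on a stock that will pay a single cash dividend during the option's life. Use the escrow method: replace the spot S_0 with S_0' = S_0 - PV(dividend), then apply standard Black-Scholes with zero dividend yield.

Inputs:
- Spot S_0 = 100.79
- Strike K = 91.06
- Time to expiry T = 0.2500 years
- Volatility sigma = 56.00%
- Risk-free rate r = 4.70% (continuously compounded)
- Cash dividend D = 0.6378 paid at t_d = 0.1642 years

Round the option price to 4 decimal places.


Answer: Price = 16.4236

Derivation:
PV(D) = D * exp(-r * t_d) = 0.6378 * 0.99231230 = 0.63289679
S_0' = S_0 - PV(D) = 100.7900 - 0.63289679 = 100.15710321
d1 = (ln(S_0'/K) + (r + sigma^2/2)*T) / (sigma*sqrt(T)) = 0.52204056
d2 = d1 - sigma*sqrt(T) = 0.24204056
exp(-rT) = 0.98831876
N(d1) = 0.69917895; N(d2) = 0.59562563
C = S_0' * N(d1) - K * exp(-rT) * N(d2) = 100.15710321 * 0.69917895 - 91.0600 * 0.98831876 * 0.59562563 = 16.4236


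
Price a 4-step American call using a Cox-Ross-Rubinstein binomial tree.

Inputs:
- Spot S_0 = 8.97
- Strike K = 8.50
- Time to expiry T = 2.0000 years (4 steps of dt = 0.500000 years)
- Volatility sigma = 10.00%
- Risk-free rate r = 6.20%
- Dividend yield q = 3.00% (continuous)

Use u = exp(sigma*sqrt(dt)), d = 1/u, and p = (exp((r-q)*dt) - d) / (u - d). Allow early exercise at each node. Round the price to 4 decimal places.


Answer: Price = V(0,0) = 1.0786

Derivation:
dt = T/N = 0.500000
u = exp(sigma*sqrt(dt)) = 1.073271; d = 1/u = 0.931731
p = (exp((r-q)*dt) - d) / (u - d) = 0.596282
Discount per step: exp(-r*dt) = 0.969476
Stock lattice S(k, i) with i counting down-moves:
  k=0: S(0,0) = 8.9700
  k=1: S(1,0) = 9.6272; S(1,1) = 8.3576
  k=2: S(2,0) = 10.3326; S(2,1) = 8.9700; S(2,2) = 7.7871
  k=3: S(3,0) = 11.0897; S(3,1) = 9.6272; S(3,2) = 8.3576; S(3,3) = 7.2555
  k=4: S(4,0) = 11.9023; S(4,1) = 10.3326; S(4,2) = 8.9700; S(4,3) = 7.7871; S(4,4) = 6.7601
Terminal payoffs V(N, i) = max(S_T - K, 0):
  V(4,0) = 3.402261; V(4,1) = 1.832632; V(4,2) = 0.470000; V(4,3) = 0.000000; V(4,4) = 0.000000
Backward induction: V(k, i) = exp(-r*dt) * [p * V(k+1, i) + (1-p) * V(k+1, i+1)]; then take max(V_cont, immediate exercise) for American.
  V(3,0) = exp(-r*dt) * [p*3.402261 + (1-p)*1.832632] = 2.684064; exercise = 2.589711; V(3,0) = max -> 2.684064
  V(3,1) = exp(-r*dt) * [p*1.832632 + (1-p)*0.470000] = 1.243365; exercise = 1.127238; V(3,1) = max -> 1.243365
  V(3,2) = exp(-r*dt) * [p*0.470000 + (1-p)*0.000000] = 0.271698; exercise = 0.000000; V(3,2) = max -> 0.271698
  V(3,3) = exp(-r*dt) * [p*0.000000 + (1-p)*0.000000] = 0.000000; exercise = 0.000000; V(3,3) = max -> 0.000000
  V(2,0) = exp(-r*dt) * [p*2.684064 + (1-p)*1.243365] = 2.038252; exercise = 1.832632; V(2,0) = max -> 2.038252
  V(2,1) = exp(-r*dt) * [p*1.243365 + (1-p)*0.271698] = 0.825106; exercise = 0.470000; V(2,1) = max -> 0.825106
  V(2,2) = exp(-r*dt) * [p*0.271698 + (1-p)*0.000000] = 0.157063; exercise = 0.000000; V(2,2) = max -> 0.157063
  V(1,0) = exp(-r*dt) * [p*2.038252 + (1-p)*0.825106] = 1.501216; exercise = 1.127238; V(1,0) = max -> 1.501216
  V(1,1) = exp(-r*dt) * [p*0.825106 + (1-p)*0.157063] = 0.538452; exercise = 0.000000; V(1,1) = max -> 0.538452
  V(0,0) = exp(-r*dt) * [p*1.501216 + (1-p)*0.538452] = 1.078571; exercise = 0.470000; V(0,0) = max -> 1.078571


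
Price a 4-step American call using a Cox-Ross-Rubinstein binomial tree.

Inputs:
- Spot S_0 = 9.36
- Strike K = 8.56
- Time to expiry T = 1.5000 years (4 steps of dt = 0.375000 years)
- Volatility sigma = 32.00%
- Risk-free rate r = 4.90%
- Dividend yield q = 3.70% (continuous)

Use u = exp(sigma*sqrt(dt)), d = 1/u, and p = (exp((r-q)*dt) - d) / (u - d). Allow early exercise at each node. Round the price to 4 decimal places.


dt = T/N = 0.375000
u = exp(sigma*sqrt(dt)) = 1.216477; d = 1/u = 0.822046
p = (exp((r-q)*dt) - d) / (u - d) = 0.462601
Discount per step: exp(-r*dt) = 0.981793
Stock lattice S(k, i) with i counting down-moves:
  k=0: S(0,0) = 9.3600
  k=1: S(1,0) = 11.3862; S(1,1) = 7.6943
  k=2: S(2,0) = 13.8511; S(2,1) = 9.3600; S(2,2) = 6.3251
  k=3: S(3,0) = 16.8495; S(3,1) = 11.3862; S(3,2) = 7.6943; S(3,3) = 5.1995
  k=4: S(4,0) = 20.4971; S(4,1) = 13.8511; S(4,2) = 9.3600; S(4,3) = 6.3251; S(4,4) = 4.2742
Terminal payoffs V(N, i) = max(S_T - K, 0):
  V(4,0) = 11.937071; V(4,1) = 5.291086; V(4,2) = 0.800000; V(4,3) = 0.000000; V(4,4) = 0.000000
Backward induction: V(k, i) = exp(-r*dt) * [p * V(k+1, i) + (1-p) * V(k+1, i+1)]; then take max(V_cont, immediate exercise) for American.
  V(3,0) = exp(-r*dt) * [p*11.937071 + (1-p)*5.291086] = 8.213212; exercise = 8.289531; V(3,0) = max -> 8.289531
  V(3,1) = exp(-r*dt) * [p*5.291086 + (1-p)*0.800000] = 2.825188; exercise = 2.826227; V(3,1) = max -> 2.826227
  V(3,2) = exp(-r*dt) * [p*0.800000 + (1-p)*0.000000] = 0.363343; exercise = 0.000000; V(3,2) = max -> 0.363343
  V(3,3) = exp(-r*dt) * [p*0.000000 + (1-p)*0.000000] = 0.000000; exercise = 0.000000; V(3,3) = max -> 0.000000
  V(2,0) = exp(-r*dt) * [p*8.289531 + (1-p)*2.826227] = 5.256083; exercise = 5.291086; V(2,0) = max -> 5.291086
  V(2,1) = exp(-r*dt) * [p*2.826227 + (1-p)*0.363343] = 1.475316; exercise = 0.800000; V(2,1) = max -> 1.475316
  V(2,2) = exp(-r*dt) * [p*0.363343 + (1-p)*0.000000] = 0.165022; exercise = 0.000000; V(2,2) = max -> 0.165022
  V(1,0) = exp(-r*dt) * [p*5.291086 + (1-p)*1.475316] = 3.181494; exercise = 2.826227; V(1,0) = max -> 3.181494
  V(1,1) = exp(-r*dt) * [p*1.475316 + (1-p)*0.165022] = 0.757124; exercise = 0.000000; V(1,1) = max -> 0.757124
  V(0,0) = exp(-r*dt) * [p*3.181494 + (1-p)*0.757124] = 1.844435; exercise = 0.800000; V(0,0) = max -> 1.844435

Answer: Price = V(0,0) = 1.8444


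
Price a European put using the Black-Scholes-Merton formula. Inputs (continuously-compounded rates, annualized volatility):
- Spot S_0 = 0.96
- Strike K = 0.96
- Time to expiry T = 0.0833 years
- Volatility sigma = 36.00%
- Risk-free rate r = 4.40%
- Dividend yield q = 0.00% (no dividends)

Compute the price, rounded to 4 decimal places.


Answer: Price = 0.0380

Derivation:
d1 = (ln(S/K) + (r - q + 0.5*sigma^2) * T) / (sigma * sqrt(T)) = 0.08722659
d2 = d1 - sigma * sqrt(T) = -0.01667567
exp(-rT) = 0.99634151; exp(-qT) = 1.00000000
P = K * exp(-rT) * N(-d2) - S_0 * exp(-qT) * N(-d1)
N(-d1) = 0.46524570; N(-d2) = 0.50665232
P = 0.9600 * 0.99634151 * 0.50665232 - 0.9600 * 1.00000000 * 0.46524570 = 0.0380


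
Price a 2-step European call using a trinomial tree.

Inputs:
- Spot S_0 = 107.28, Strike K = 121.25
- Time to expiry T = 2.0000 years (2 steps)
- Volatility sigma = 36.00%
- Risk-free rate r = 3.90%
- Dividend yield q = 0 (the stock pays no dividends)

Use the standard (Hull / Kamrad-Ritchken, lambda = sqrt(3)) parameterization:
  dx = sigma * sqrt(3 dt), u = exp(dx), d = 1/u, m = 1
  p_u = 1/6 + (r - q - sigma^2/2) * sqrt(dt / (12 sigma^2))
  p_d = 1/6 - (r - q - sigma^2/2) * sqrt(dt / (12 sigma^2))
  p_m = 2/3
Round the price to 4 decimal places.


Answer: Price = V(0,0) = 19.1706

Derivation:
dt = T/N = 1.000000; dx = sigma*sqrt(3*dt) = 0.623538
u = exp(dx) = 1.865517; d = 1/u = 0.536044
p_u = 0.145978, p_m = 0.666667, p_d = 0.187355
Discount per step: exp(-r*dt) = 0.961751
Stock lattice S(k, j) with j the centered position index:
  k=0: S(0,+0) = 107.2800
  k=1: S(1,-1) = 57.5068; S(1,+0) = 107.2800; S(1,+1) = 200.1327
  k=2: S(2,-2) = 30.8262; S(2,-1) = 57.5068; S(2,+0) = 107.2800; S(2,+1) = 200.1327; S(2,+2) = 373.3509
Terminal payoffs V(N, j) = max(S_T - K, 0):
  V(2,-2) = 0.000000; V(2,-1) = 0.000000; V(2,+0) = 0.000000; V(2,+1) = 78.882677; V(2,+2) = 252.100934
Backward induction: V(k, j) = exp(-r*dt) * [p_u * V(k+1, j+1) + p_m * V(k+1, j) + p_d * V(k+1, j-1)]
  V(1,-1) = exp(-r*dt) * [p_u*0.000000 + p_m*0.000000 + p_d*0.000000] = 0.000000
  V(1,+0) = exp(-r*dt) * [p_u*78.882677 + p_m*0.000000 + p_d*0.000000] = 11.074711
  V(1,+1) = exp(-r*dt) * [p_u*252.100934 + p_m*78.882677 + p_d*0.000000] = 85.970619
  V(0,+0) = exp(-r*dt) * [p_u*85.970619 + p_m*11.074711 + p_d*0.000000] = 19.170561


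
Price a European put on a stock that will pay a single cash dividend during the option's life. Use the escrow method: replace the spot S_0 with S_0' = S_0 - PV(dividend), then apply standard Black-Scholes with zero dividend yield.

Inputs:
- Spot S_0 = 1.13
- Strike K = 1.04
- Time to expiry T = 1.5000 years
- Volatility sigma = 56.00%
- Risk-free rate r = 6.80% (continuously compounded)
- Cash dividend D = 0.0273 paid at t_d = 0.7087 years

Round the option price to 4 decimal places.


Answer: Price = 0.1990

Derivation:
PV(D) = D * exp(-r * t_d) = 0.0273 * 0.95295118 = 0.02601557
S_0' = S_0 - PV(D) = 1.1300 - 0.02601557 = 1.10398443
d1 = (ln(S_0'/K) + (r + sigma^2/2)*T) / (sigma*sqrt(T)) = 0.57869944
d2 = d1 - sigma*sqrt(T) = -0.10715769
exp(-rT) = 0.90302955
N(-d1) = 0.28139600; N(-d2) = 0.54266806
P = K * exp(-rT) * N(-d2) - S_0' * N(-d1) = 1.0400 * 0.90302955 * 0.54266806 - 1.10398443 * 0.28139600 = 0.1990


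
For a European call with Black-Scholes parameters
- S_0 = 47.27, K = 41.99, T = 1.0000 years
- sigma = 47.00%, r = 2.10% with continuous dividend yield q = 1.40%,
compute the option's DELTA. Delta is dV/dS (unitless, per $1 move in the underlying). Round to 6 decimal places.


d1 = 0.5019028726; d2 = 0.0319028726
phi(d1) = 0.3517298815; exp(-qT) = 0.9860975443; exp(-rT) = 0.9792189646
N(d1) = 0.6921320777
Delta = exp(-qT) * N(d1) = 0.9860975443 * 0.6921320777 = 0.682510

Answer: Delta = 0.682510


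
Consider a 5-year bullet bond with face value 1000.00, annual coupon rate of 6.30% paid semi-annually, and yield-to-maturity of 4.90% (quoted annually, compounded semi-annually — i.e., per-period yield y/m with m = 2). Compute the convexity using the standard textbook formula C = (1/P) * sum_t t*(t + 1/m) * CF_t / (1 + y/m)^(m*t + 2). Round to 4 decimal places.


Answer: Convexity = 21.9592

Derivation:
Coupon per period c = face * coupon_rate / m = 31.500000
Periods per year m = 2; per-period yield y/m = 0.024500
Number of cashflows N = 10
Cashflows (t years, CF_t, discount factor 1/(1+y/m)^(m*t), PV):
  t = 0.5000: CF_t = 31.500000, DF = 0.976086, PV = 30.746706
  t = 1.0000: CF_t = 31.500000, DF = 0.952744, PV = 30.011426
  t = 1.5000: CF_t = 31.500000, DF = 0.929960, PV = 29.293729
  t = 2.0000: CF_t = 31.500000, DF = 0.907721, PV = 28.593196
  t = 2.5000: CF_t = 31.500000, DF = 0.886013, PV = 27.909415
  t = 3.0000: CF_t = 31.500000, DF = 0.864825, PV = 27.241987
  t = 3.5000: CF_t = 31.500000, DF = 0.844143, PV = 26.590519
  t = 4.0000: CF_t = 31.500000, DF = 0.823957, PV = 25.954631
  t = 4.5000: CF_t = 31.500000, DF = 0.804252, PV = 25.333949
  t = 5.0000: CF_t = 1031.500000, DF = 0.785019, PV = 809.747480
Price P = sum_t PV_t = 1061.423037
Convexity numerator sum_t t*(t + 1/m) * CF_t / (1+y/m)^(m*t + 2):
  t = 0.5000: term = 14.646865
  t = 1.0000: term = 42.889794
  t = 1.5000: term = 83.728246
  t = 2.0000: term = 136.209934
  t = 2.5000: term = 199.428893
  t = 3.0000: term = 272.523621
  t = 3.5000: term = 354.675284
  t = 4.0000: term = 445.105983
  t = 4.5000: term = 543.077089
  t = 5.0000: term = 21215.749225
Convexity = (1/P) * sum = 23308.034933 / 1061.423037 = 21.959232


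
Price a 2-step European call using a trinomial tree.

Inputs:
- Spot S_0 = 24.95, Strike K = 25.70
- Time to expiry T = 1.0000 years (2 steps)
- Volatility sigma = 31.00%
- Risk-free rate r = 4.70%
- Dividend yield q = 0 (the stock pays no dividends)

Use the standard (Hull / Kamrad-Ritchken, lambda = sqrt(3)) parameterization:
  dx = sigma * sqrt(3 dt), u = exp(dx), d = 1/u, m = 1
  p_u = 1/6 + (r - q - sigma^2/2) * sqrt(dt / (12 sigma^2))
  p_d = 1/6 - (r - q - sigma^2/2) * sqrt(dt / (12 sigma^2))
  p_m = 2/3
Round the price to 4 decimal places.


dt = T/N = 0.500000; dx = sigma*sqrt(3*dt) = 0.379671
u = exp(dx) = 1.461803; d = 1/u = 0.684086
p_u = 0.165975, p_m = 0.666667, p_d = 0.167358
Discount per step: exp(-r*dt) = 0.976774
Stock lattice S(k, j) with j the centered position index:
  k=0: S(0,+0) = 24.9500
  k=1: S(1,-1) = 17.0680; S(1,+0) = 24.9500; S(1,+1) = 36.4720
  k=2: S(2,-2) = 11.6760; S(2,-1) = 17.0680; S(2,+0) = 24.9500; S(2,+1) = 36.4720; S(2,+2) = 53.3149
Terminal payoffs V(N, j) = max(S_T - K, 0):
  V(2,-2) = 0.000000; V(2,-1) = 0.000000; V(2,+0) = 0.000000; V(2,+1) = 10.771996; V(2,+2) = 27.614889
Backward induction: V(k, j) = exp(-r*dt) * [p_u * V(k+1, j+1) + p_m * V(k+1, j) + p_d * V(k+1, j-1)]
  V(1,-1) = exp(-r*dt) * [p_u*0.000000 + p_m*0.000000 + p_d*0.000000] = 0.000000
  V(1,+0) = exp(-r*dt) * [p_u*10.771996 + p_m*0.000000 + p_d*0.000000] = 1.746360
  V(1,+1) = exp(-r*dt) * [p_u*27.614889 + p_m*10.771996 + p_d*0.000000] = 11.491472
  V(0,+0) = exp(-r*dt) * [p_u*11.491472 + p_m*1.746360 + p_d*0.000000] = 3.000200

Answer: Price = V(0,0) = 3.0002


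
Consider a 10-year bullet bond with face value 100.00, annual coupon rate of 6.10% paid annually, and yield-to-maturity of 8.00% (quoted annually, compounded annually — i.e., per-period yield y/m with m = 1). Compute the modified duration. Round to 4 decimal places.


Answer: Modified duration = 7.0315

Derivation:
Coupon per period c = face * coupon_rate / m = 6.100000
Periods per year m = 1; per-period yield y/m = 0.080000
Number of cashflows N = 10
Cashflows (t years, CF_t, discount factor 1/(1+y/m)^(m*t), PV):
  t = 1.0000: CF_t = 6.100000, DF = 0.925926, PV = 5.648148
  t = 2.0000: CF_t = 6.100000, DF = 0.857339, PV = 5.229767
  t = 3.0000: CF_t = 6.100000, DF = 0.793832, PV = 4.842377
  t = 4.0000: CF_t = 6.100000, DF = 0.735030, PV = 4.483682
  t = 5.0000: CF_t = 6.100000, DF = 0.680583, PV = 4.151558
  t = 6.0000: CF_t = 6.100000, DF = 0.630170, PV = 3.844035
  t = 7.0000: CF_t = 6.100000, DF = 0.583490, PV = 3.559291
  t = 8.0000: CF_t = 6.100000, DF = 0.540269, PV = 3.295640
  t = 9.0000: CF_t = 6.100000, DF = 0.500249, PV = 3.051519
  t = 10.0000: CF_t = 106.100000, DF = 0.463193, PV = 49.144829
Price P = sum_t PV_t = 87.250845
First compute Macaulay numerator sum_t t * PV_t:
  t * PV_t at t = 1.0000: 5.648148
  t * PV_t at t = 2.0000: 10.459534
  t * PV_t at t = 3.0000: 14.527130
  t * PV_t at t = 4.0000: 17.934728
  t * PV_t at t = 5.0000: 20.757788
  t * PV_t at t = 6.0000: 23.064208
  t * PV_t at t = 7.0000: 24.915040
  t * PV_t at t = 8.0000: 26.365122
  t * PV_t at t = 9.0000: 27.463668
  t * PV_t at t = 10.0000: 491.448291
Macaulay duration D = 662.583657 / 87.250845 = 7.594008
Modified duration = D / (1 + y/m) = 7.594008 / (1 + 0.080000) = 7.031489


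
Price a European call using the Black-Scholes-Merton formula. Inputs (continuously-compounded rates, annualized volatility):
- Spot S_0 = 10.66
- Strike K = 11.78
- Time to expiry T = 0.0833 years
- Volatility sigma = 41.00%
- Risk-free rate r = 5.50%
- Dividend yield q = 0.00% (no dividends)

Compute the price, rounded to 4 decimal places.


Answer: Price = 0.1573

Derivation:
d1 = (ln(S/K) + (r - q + 0.5*sigma^2) * T) / (sigma * sqrt(T)) = -0.74638348
d2 = d1 - sigma * sqrt(T) = -0.86471661
exp(-rT) = 0.99542898; exp(-qT) = 1.00000000
C = S_0 * exp(-qT) * N(d1) - K * exp(-rT) * N(d2)
N(d1) = 0.22771790; N(d2) = 0.19359717
C = 10.6600 * 1.00000000 * 0.22771790 - 11.7800 * 0.99542898 * 0.19359717 = 0.1573


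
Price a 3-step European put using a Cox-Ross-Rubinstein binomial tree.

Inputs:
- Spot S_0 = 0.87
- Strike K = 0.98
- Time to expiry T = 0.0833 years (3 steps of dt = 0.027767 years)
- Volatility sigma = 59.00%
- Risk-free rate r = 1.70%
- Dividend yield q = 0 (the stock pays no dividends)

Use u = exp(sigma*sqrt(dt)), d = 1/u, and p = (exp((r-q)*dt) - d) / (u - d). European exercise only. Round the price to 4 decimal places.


Answer: Price = V(0,0) = 0.1291

Derivation:
dt = T/N = 0.027767
u = exp(sigma*sqrt(dt)) = 1.103309; d = 1/u = 0.906365
p = (exp((r-q)*dt) - d) / (u - d) = 0.477839
Discount per step: exp(-r*dt) = 0.999528
Stock lattice S(k, i) with i counting down-moves:
  k=0: S(0,0) = 0.8700
  k=1: S(1,0) = 0.9599; S(1,1) = 0.7885
  k=2: S(2,0) = 1.0590; S(2,1) = 0.8700; S(2,2) = 0.7147
  k=3: S(3,0) = 1.1685; S(3,1) = 0.9599; S(3,2) = 0.7885; S(3,3) = 0.6478
Terminal payoffs V(N, i) = max(K - S_T, 0):
  V(3,0) = 0.000000; V(3,1) = 0.020121; V(3,2) = 0.191463; V(3,3) = 0.332219
Backward induction: V(k, i) = exp(-r*dt) * [p * V(k+1, i) + (1-p) * V(k+1, i+1)].
  V(2,0) = exp(-r*dt) * [p*0.000000 + (1-p)*0.020121] = 0.010502
  V(2,1) = exp(-r*dt) * [p*0.020121 + (1-p)*0.191463] = 0.109538
  V(2,2) = exp(-r*dt) * [p*0.191463 + (1-p)*0.332219] = 0.264835
  V(1,0) = exp(-r*dt) * [p*0.010502 + (1-p)*0.109538] = 0.062185
  V(1,1) = exp(-r*dt) * [p*0.109538 + (1-p)*0.264835] = 0.190538
  V(0,0) = exp(-r*dt) * [p*0.062185 + (1-p)*0.190538] = 0.129145


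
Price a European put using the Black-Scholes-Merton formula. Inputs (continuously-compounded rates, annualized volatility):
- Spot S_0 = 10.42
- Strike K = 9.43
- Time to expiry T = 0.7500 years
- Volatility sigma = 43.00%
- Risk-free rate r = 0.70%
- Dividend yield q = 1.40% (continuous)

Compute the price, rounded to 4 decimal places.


d1 = (ln(S/K) + (r - q + 0.5*sigma^2) * T) / (sigma * sqrt(T)) = 0.44017840
d2 = d1 - sigma * sqrt(T) = 0.06778747
exp(-rT) = 0.99476376; exp(-qT) = 0.98955493
P = K * exp(-rT) * N(-d2) - S_0 * exp(-qT) * N(-d1)
N(-d1) = 0.32990395; N(-d2) = 0.47297741
P = 9.4300 * 0.99476376 * 0.47297741 - 10.4200 * 0.98955493 * 0.32990395 = 1.0351

Answer: Price = 1.0351


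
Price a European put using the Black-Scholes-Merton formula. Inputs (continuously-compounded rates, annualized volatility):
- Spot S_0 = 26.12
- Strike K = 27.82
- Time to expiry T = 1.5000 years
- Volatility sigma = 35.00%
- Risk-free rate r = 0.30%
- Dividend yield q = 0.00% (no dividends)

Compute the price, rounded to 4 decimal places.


Answer: Price = 5.3959

Derivation:
d1 = (ln(S/K) + (r - q + 0.5*sigma^2) * T) / (sigma * sqrt(T)) = 0.07773308
d2 = d1 - sigma * sqrt(T) = -0.35092762
exp(-rT) = 0.99551011; exp(-qT) = 1.00000000
P = K * exp(-rT) * N(-d2) - S_0 * exp(-qT) * N(-d1)
N(-d1) = 0.46902019; N(-d2) = 0.63717868
P = 27.8200 * 0.99551011 * 0.63717868 - 26.1200 * 1.00000000 * 0.46902019 = 5.3959


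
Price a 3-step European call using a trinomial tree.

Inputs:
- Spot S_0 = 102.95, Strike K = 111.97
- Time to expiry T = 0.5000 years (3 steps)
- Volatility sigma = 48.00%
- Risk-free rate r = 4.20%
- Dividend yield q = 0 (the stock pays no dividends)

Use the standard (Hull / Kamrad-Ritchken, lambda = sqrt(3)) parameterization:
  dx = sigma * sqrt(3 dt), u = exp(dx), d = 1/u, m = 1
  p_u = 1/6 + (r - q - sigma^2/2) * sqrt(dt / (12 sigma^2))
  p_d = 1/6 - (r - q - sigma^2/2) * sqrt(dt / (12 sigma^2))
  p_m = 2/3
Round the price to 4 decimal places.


Answer: Price = V(0,0) = 11.2141

Derivation:
dt = T/N = 0.166667; dx = sigma*sqrt(3*dt) = 0.339411
u = exp(dx) = 1.404121; d = 1/u = 0.712189
p_u = 0.148694, p_m = 0.666667, p_d = 0.184639
Discount per step: exp(-r*dt) = 0.993024
Stock lattice S(k, j) with j the centered position index:
  k=0: S(0,+0) = 102.9500
  k=1: S(1,-1) = 73.3199; S(1,+0) = 102.9500; S(1,+1) = 144.5542
  k=2: S(2,-2) = 52.2177; S(2,-1) = 73.3199; S(2,+0) = 102.9500; S(2,+1) = 144.5542; S(2,+2) = 202.9716
  k=3: S(3,-3) = 37.1889; S(3,-2) = 52.2177; S(3,-1) = 73.3199; S(3,+0) = 102.9500; S(3,+1) = 144.5542; S(3,+2) = 202.9716; S(3,+3) = 284.9966
Terminal payoffs V(N, j) = max(S_T - K, 0):
  V(3,-3) = 0.000000; V(3,-2) = 0.000000; V(3,-1) = 0.000000; V(3,+0) = 0.000000; V(3,+1) = 32.584224; V(3,+2) = 91.001575; V(3,+3) = 173.026585
Backward induction: V(k, j) = exp(-r*dt) * [p_u * V(k+1, j+1) + p_m * V(k+1, j) + p_d * V(k+1, j-1)]
  V(2,-2) = exp(-r*dt) * [p_u*0.000000 + p_m*0.000000 + p_d*0.000000] = 0.000000
  V(2,-1) = exp(-r*dt) * [p_u*0.000000 + p_m*0.000000 + p_d*0.000000] = 0.000000
  V(2,+0) = exp(-r*dt) * [p_u*32.584224 + p_m*0.000000 + p_d*0.000000] = 4.811293
  V(2,+1) = exp(-r*dt) * [p_u*91.001575 + p_m*32.584224 + p_d*0.000000] = 35.008320
  V(2,+2) = exp(-r*dt) * [p_u*173.026585 + p_m*91.001575 + p_d*32.584224] = 91.767487
  V(1,-1) = exp(-r*dt) * [p_u*4.811293 + p_m*0.000000 + p_d*0.000000] = 0.710422
  V(1,+0) = exp(-r*dt) * [p_u*35.008320 + p_m*4.811293 + p_d*0.000000] = 8.354383
  V(1,+1) = exp(-r*dt) * [p_u*91.767487 + p_m*35.008320 + p_d*4.811293] = 37.608359
  V(0,+0) = exp(-r*dt) * [p_u*37.608359 + p_m*8.354383 + p_d*0.710422] = 11.214137
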